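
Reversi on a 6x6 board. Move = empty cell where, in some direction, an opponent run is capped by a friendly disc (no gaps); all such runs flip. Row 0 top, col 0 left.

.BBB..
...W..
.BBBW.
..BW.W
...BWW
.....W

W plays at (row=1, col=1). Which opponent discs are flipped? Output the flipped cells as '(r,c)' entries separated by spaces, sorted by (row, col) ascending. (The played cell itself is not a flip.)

Dir NW: first cell '.' (not opp) -> no flip
Dir N: opp run (0,1), next=edge -> no flip
Dir NE: opp run (0,2), next=edge -> no flip
Dir W: first cell '.' (not opp) -> no flip
Dir E: first cell '.' (not opp) -> no flip
Dir SW: first cell '.' (not opp) -> no flip
Dir S: opp run (2,1), next='.' -> no flip
Dir SE: opp run (2,2) capped by W -> flip

Answer: (2,2)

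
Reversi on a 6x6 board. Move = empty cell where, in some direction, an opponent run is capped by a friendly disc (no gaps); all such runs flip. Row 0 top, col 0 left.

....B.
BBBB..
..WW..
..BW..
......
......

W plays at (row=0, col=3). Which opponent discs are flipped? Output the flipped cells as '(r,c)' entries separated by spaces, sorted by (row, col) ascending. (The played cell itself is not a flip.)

Answer: (1,3)

Derivation:
Dir NW: edge -> no flip
Dir N: edge -> no flip
Dir NE: edge -> no flip
Dir W: first cell '.' (not opp) -> no flip
Dir E: opp run (0,4), next='.' -> no flip
Dir SW: opp run (1,2), next='.' -> no flip
Dir S: opp run (1,3) capped by W -> flip
Dir SE: first cell '.' (not opp) -> no flip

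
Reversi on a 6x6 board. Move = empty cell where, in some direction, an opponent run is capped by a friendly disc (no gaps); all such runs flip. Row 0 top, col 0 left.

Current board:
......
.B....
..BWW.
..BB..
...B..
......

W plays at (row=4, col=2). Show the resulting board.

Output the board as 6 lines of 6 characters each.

Answer: ......
.B....
..BWW.
..BW..
..WB..
......

Derivation:
Place W at (4,2); scan 8 dirs for brackets.
Dir NW: first cell '.' (not opp) -> no flip
Dir N: opp run (3,2) (2,2), next='.' -> no flip
Dir NE: opp run (3,3) capped by W -> flip
Dir W: first cell '.' (not opp) -> no flip
Dir E: opp run (4,3), next='.' -> no flip
Dir SW: first cell '.' (not opp) -> no flip
Dir S: first cell '.' (not opp) -> no flip
Dir SE: first cell '.' (not opp) -> no flip
All flips: (3,3)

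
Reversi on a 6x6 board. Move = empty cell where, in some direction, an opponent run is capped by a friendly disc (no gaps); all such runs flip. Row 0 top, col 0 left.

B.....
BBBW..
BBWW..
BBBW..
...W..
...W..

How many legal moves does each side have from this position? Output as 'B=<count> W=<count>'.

-- B to move --
(0,2): no bracket -> illegal
(0,3): no bracket -> illegal
(0,4): flips 2 -> legal
(1,4): flips 2 -> legal
(2,4): flips 2 -> legal
(3,4): flips 2 -> legal
(4,2): no bracket -> illegal
(4,4): flips 2 -> legal
(5,2): no bracket -> illegal
(5,4): flips 1 -> legal
B mobility = 6
-- W to move --
(0,1): flips 1 -> legal
(0,2): flips 1 -> legal
(0,3): no bracket -> illegal
(4,0): flips 1 -> legal
(4,1): flips 1 -> legal
(4,2): flips 1 -> legal
W mobility = 5

Answer: B=6 W=5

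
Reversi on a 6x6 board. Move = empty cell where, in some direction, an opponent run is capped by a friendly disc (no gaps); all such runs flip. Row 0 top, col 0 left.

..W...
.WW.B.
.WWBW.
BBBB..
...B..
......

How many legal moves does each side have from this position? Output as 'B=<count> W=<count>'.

-- B to move --
(0,0): flips 2 -> legal
(0,1): flips 3 -> legal
(0,3): flips 2 -> legal
(1,0): flips 1 -> legal
(1,3): flips 1 -> legal
(1,5): flips 1 -> legal
(2,0): flips 2 -> legal
(2,5): flips 1 -> legal
(3,4): flips 1 -> legal
(3,5): no bracket -> illegal
B mobility = 9
-- W to move --
(0,3): no bracket -> illegal
(0,4): flips 1 -> legal
(0,5): no bracket -> illegal
(1,3): no bracket -> illegal
(1,5): no bracket -> illegal
(2,0): no bracket -> illegal
(2,5): no bracket -> illegal
(3,4): flips 1 -> legal
(4,0): flips 1 -> legal
(4,1): flips 1 -> legal
(4,2): flips 2 -> legal
(4,4): flips 1 -> legal
(5,2): no bracket -> illegal
(5,3): no bracket -> illegal
(5,4): flips 2 -> legal
W mobility = 7

Answer: B=9 W=7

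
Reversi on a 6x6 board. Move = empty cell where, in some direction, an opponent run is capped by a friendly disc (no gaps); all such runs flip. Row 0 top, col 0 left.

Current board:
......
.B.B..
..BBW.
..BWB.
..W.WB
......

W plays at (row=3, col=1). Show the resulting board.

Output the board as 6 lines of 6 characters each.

Answer: ......
.B.B..
..BBW.
.WWWB.
..W.WB
......

Derivation:
Place W at (3,1); scan 8 dirs for brackets.
Dir NW: first cell '.' (not opp) -> no flip
Dir N: first cell '.' (not opp) -> no flip
Dir NE: opp run (2,2) (1,3), next='.' -> no flip
Dir W: first cell '.' (not opp) -> no flip
Dir E: opp run (3,2) capped by W -> flip
Dir SW: first cell '.' (not opp) -> no flip
Dir S: first cell '.' (not opp) -> no flip
Dir SE: first cell 'W' (not opp) -> no flip
All flips: (3,2)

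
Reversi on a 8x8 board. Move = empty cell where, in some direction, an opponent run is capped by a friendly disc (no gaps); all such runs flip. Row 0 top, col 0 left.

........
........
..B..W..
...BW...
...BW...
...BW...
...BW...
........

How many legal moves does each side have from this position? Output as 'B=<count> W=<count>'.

-- B to move --
(1,4): no bracket -> illegal
(1,5): no bracket -> illegal
(1,6): flips 2 -> legal
(2,3): no bracket -> illegal
(2,4): no bracket -> illegal
(2,6): no bracket -> illegal
(3,5): flips 2 -> legal
(3,6): no bracket -> illegal
(4,5): flips 2 -> legal
(5,5): flips 2 -> legal
(6,5): flips 2 -> legal
(7,3): no bracket -> illegal
(7,4): no bracket -> illegal
(7,5): flips 1 -> legal
B mobility = 6
-- W to move --
(1,1): flips 2 -> legal
(1,2): no bracket -> illegal
(1,3): no bracket -> illegal
(2,1): no bracket -> illegal
(2,3): no bracket -> illegal
(2,4): no bracket -> illegal
(3,1): no bracket -> illegal
(3,2): flips 2 -> legal
(4,2): flips 2 -> legal
(5,2): flips 2 -> legal
(6,2): flips 2 -> legal
(7,2): flips 1 -> legal
(7,3): no bracket -> illegal
(7,4): no bracket -> illegal
W mobility = 6

Answer: B=6 W=6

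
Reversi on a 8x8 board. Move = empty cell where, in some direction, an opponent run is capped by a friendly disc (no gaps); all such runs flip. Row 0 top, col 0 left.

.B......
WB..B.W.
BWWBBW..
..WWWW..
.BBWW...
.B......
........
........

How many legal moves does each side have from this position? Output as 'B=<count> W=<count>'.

-- B to move --
(0,0): flips 1 -> legal
(0,5): no bracket -> illegal
(0,6): no bracket -> illegal
(0,7): no bracket -> illegal
(1,2): flips 2 -> legal
(1,3): no bracket -> illegal
(1,5): no bracket -> illegal
(1,7): no bracket -> illegal
(2,6): flips 1 -> legal
(2,7): no bracket -> illegal
(3,0): no bracket -> illegal
(3,1): flips 1 -> legal
(3,6): flips 1 -> legal
(4,5): flips 3 -> legal
(4,6): flips 1 -> legal
(5,2): no bracket -> illegal
(5,3): flips 2 -> legal
(5,4): flips 2 -> legal
(5,5): flips 3 -> legal
B mobility = 10
-- W to move --
(0,0): flips 1 -> legal
(0,2): no bracket -> illegal
(0,3): flips 1 -> legal
(0,4): flips 2 -> legal
(0,5): flips 2 -> legal
(1,2): flips 2 -> legal
(1,3): flips 2 -> legal
(1,5): flips 1 -> legal
(3,0): flips 1 -> legal
(3,1): no bracket -> illegal
(4,0): flips 2 -> legal
(5,0): flips 1 -> legal
(5,2): flips 1 -> legal
(5,3): no bracket -> illegal
(6,0): flips 2 -> legal
(6,1): no bracket -> illegal
(6,2): no bracket -> illegal
W mobility = 12

Answer: B=10 W=12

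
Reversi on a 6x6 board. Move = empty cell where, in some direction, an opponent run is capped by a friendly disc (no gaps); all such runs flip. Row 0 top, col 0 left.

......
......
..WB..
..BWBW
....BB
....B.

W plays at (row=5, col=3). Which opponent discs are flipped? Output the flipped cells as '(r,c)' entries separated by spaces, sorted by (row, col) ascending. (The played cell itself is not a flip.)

Answer: (4,4)

Derivation:
Dir NW: first cell '.' (not opp) -> no flip
Dir N: first cell '.' (not opp) -> no flip
Dir NE: opp run (4,4) capped by W -> flip
Dir W: first cell '.' (not opp) -> no flip
Dir E: opp run (5,4), next='.' -> no flip
Dir SW: edge -> no flip
Dir S: edge -> no flip
Dir SE: edge -> no flip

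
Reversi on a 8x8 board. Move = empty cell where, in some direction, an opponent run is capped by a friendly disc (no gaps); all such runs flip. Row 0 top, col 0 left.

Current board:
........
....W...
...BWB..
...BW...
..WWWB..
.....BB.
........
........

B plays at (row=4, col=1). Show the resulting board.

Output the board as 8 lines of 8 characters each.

Answer: ........
....W...
...BWB..
...BW...
.BBBBB..
.....BB.
........
........

Derivation:
Place B at (4,1); scan 8 dirs for brackets.
Dir NW: first cell '.' (not opp) -> no flip
Dir N: first cell '.' (not opp) -> no flip
Dir NE: first cell '.' (not opp) -> no flip
Dir W: first cell '.' (not opp) -> no flip
Dir E: opp run (4,2) (4,3) (4,4) capped by B -> flip
Dir SW: first cell '.' (not opp) -> no flip
Dir S: first cell '.' (not opp) -> no flip
Dir SE: first cell '.' (not opp) -> no flip
All flips: (4,2) (4,3) (4,4)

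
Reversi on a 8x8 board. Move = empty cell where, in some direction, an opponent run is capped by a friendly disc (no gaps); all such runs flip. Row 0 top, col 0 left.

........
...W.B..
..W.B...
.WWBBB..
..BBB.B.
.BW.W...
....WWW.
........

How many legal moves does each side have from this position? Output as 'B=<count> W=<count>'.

-- B to move --
(0,2): flips 1 -> legal
(0,3): no bracket -> illegal
(0,4): no bracket -> illegal
(1,1): flips 1 -> legal
(1,2): flips 2 -> legal
(1,4): no bracket -> illegal
(2,0): flips 1 -> legal
(2,1): flips 1 -> legal
(2,3): no bracket -> illegal
(3,0): flips 2 -> legal
(4,0): no bracket -> illegal
(4,1): no bracket -> illegal
(4,5): no bracket -> illegal
(5,3): flips 1 -> legal
(5,5): no bracket -> illegal
(5,6): no bracket -> illegal
(5,7): no bracket -> illegal
(6,1): flips 1 -> legal
(6,2): flips 1 -> legal
(6,3): no bracket -> illegal
(6,7): no bracket -> illegal
(7,3): no bracket -> illegal
(7,4): flips 2 -> legal
(7,5): no bracket -> illegal
(7,6): flips 2 -> legal
(7,7): no bracket -> illegal
B mobility = 11
-- W to move --
(0,4): no bracket -> illegal
(0,5): no bracket -> illegal
(0,6): no bracket -> illegal
(1,4): flips 3 -> legal
(1,6): no bracket -> illegal
(2,3): no bracket -> illegal
(2,5): flips 2 -> legal
(2,6): no bracket -> illegal
(3,6): flips 3 -> legal
(3,7): no bracket -> illegal
(4,0): no bracket -> illegal
(4,1): no bracket -> illegal
(4,5): no bracket -> illegal
(4,7): no bracket -> illegal
(5,0): flips 1 -> legal
(5,3): flips 1 -> legal
(5,5): flips 2 -> legal
(5,6): no bracket -> illegal
(5,7): flips 3 -> legal
(6,0): no bracket -> illegal
(6,1): no bracket -> illegal
(6,2): no bracket -> illegal
W mobility = 7

Answer: B=11 W=7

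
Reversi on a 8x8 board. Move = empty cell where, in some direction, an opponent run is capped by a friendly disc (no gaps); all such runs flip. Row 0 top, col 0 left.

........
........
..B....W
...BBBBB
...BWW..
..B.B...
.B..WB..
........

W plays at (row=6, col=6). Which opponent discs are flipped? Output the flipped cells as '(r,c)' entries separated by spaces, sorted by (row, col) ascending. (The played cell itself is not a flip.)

Dir NW: first cell '.' (not opp) -> no flip
Dir N: first cell '.' (not opp) -> no flip
Dir NE: first cell '.' (not opp) -> no flip
Dir W: opp run (6,5) capped by W -> flip
Dir E: first cell '.' (not opp) -> no flip
Dir SW: first cell '.' (not opp) -> no flip
Dir S: first cell '.' (not opp) -> no flip
Dir SE: first cell '.' (not opp) -> no flip

Answer: (6,5)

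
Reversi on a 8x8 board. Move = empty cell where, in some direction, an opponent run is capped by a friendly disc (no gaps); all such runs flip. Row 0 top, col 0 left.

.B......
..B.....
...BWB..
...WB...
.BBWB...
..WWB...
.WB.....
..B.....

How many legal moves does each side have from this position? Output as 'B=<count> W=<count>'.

Answer: B=10 W=16

Derivation:
-- B to move --
(1,3): no bracket -> illegal
(1,4): flips 1 -> legal
(1,5): flips 2 -> legal
(2,2): flips 1 -> legal
(3,2): flips 2 -> legal
(3,5): no bracket -> illegal
(5,0): flips 1 -> legal
(5,1): flips 2 -> legal
(6,0): flips 1 -> legal
(6,3): flips 4 -> legal
(6,4): flips 1 -> legal
(7,0): flips 3 -> legal
(7,1): no bracket -> illegal
B mobility = 10
-- W to move --
(0,0): no bracket -> illegal
(0,2): no bracket -> illegal
(0,3): no bracket -> illegal
(1,0): no bracket -> illegal
(1,1): no bracket -> illegal
(1,3): flips 1 -> legal
(1,4): no bracket -> illegal
(1,5): no bracket -> illegal
(1,6): flips 2 -> legal
(2,1): no bracket -> illegal
(2,2): flips 1 -> legal
(2,6): flips 1 -> legal
(3,0): flips 1 -> legal
(3,1): flips 1 -> legal
(3,2): flips 1 -> legal
(3,5): flips 2 -> legal
(3,6): no bracket -> illegal
(4,0): flips 2 -> legal
(4,5): flips 1 -> legal
(5,0): no bracket -> illegal
(5,1): flips 1 -> legal
(5,5): flips 2 -> legal
(6,3): flips 1 -> legal
(6,4): flips 3 -> legal
(6,5): flips 1 -> legal
(7,1): flips 1 -> legal
(7,3): no bracket -> illegal
W mobility = 16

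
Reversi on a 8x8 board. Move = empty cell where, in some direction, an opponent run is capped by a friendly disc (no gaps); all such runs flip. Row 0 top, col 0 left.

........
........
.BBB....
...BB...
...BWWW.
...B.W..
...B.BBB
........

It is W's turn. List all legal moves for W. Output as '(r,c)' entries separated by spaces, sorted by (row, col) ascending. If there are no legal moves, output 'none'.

Answer: (1,1) (1,2) (2,4) (4,2) (6,2) (7,5) (7,7)

Derivation:
(1,0): no bracket -> illegal
(1,1): flips 2 -> legal
(1,2): flips 2 -> legal
(1,3): no bracket -> illegal
(1,4): no bracket -> illegal
(2,0): no bracket -> illegal
(2,4): flips 1 -> legal
(2,5): no bracket -> illegal
(3,0): no bracket -> illegal
(3,1): no bracket -> illegal
(3,2): no bracket -> illegal
(3,5): no bracket -> illegal
(4,2): flips 1 -> legal
(5,2): no bracket -> illegal
(5,4): no bracket -> illegal
(5,6): no bracket -> illegal
(5,7): no bracket -> illegal
(6,2): flips 1 -> legal
(6,4): no bracket -> illegal
(7,2): no bracket -> illegal
(7,3): no bracket -> illegal
(7,4): no bracket -> illegal
(7,5): flips 1 -> legal
(7,6): no bracket -> illegal
(7,7): flips 1 -> legal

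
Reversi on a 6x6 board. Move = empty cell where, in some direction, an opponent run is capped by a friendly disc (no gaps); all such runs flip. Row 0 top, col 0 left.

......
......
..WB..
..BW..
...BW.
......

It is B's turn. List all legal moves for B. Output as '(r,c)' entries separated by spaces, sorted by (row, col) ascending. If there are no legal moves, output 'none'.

Answer: (1,2) (2,1) (3,4) (4,5)

Derivation:
(1,1): no bracket -> illegal
(1,2): flips 1 -> legal
(1,3): no bracket -> illegal
(2,1): flips 1 -> legal
(2,4): no bracket -> illegal
(3,1): no bracket -> illegal
(3,4): flips 1 -> legal
(3,5): no bracket -> illegal
(4,2): no bracket -> illegal
(4,5): flips 1 -> legal
(5,3): no bracket -> illegal
(5,4): no bracket -> illegal
(5,5): no bracket -> illegal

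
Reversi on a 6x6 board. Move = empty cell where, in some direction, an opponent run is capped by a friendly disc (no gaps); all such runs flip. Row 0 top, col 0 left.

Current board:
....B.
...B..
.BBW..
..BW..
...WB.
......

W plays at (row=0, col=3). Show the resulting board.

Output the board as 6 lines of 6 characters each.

Place W at (0,3); scan 8 dirs for brackets.
Dir NW: edge -> no flip
Dir N: edge -> no flip
Dir NE: edge -> no flip
Dir W: first cell '.' (not opp) -> no flip
Dir E: opp run (0,4), next='.' -> no flip
Dir SW: first cell '.' (not opp) -> no flip
Dir S: opp run (1,3) capped by W -> flip
Dir SE: first cell '.' (not opp) -> no flip
All flips: (1,3)

Answer: ...WB.
...W..
.BBW..
..BW..
...WB.
......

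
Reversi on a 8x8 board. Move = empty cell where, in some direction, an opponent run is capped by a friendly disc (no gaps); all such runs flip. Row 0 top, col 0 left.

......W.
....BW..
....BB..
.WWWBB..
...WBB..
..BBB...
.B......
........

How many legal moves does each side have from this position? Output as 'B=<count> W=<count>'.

-- B to move --
(0,4): no bracket -> illegal
(0,5): flips 1 -> legal
(0,7): no bracket -> illegal
(1,6): flips 1 -> legal
(1,7): no bracket -> illegal
(2,0): no bracket -> illegal
(2,1): flips 2 -> legal
(2,2): flips 1 -> legal
(2,3): flips 2 -> legal
(2,6): no bracket -> illegal
(3,0): flips 3 -> legal
(4,0): no bracket -> illegal
(4,1): no bracket -> illegal
(4,2): flips 2 -> legal
B mobility = 7
-- W to move --
(0,3): no bracket -> illegal
(0,4): no bracket -> illegal
(0,5): no bracket -> illegal
(1,3): flips 1 -> legal
(1,6): flips 2 -> legal
(2,3): no bracket -> illegal
(2,6): no bracket -> illegal
(3,6): flips 2 -> legal
(4,1): no bracket -> illegal
(4,2): no bracket -> illegal
(4,6): flips 2 -> legal
(5,0): no bracket -> illegal
(5,1): no bracket -> illegal
(5,5): flips 4 -> legal
(5,6): no bracket -> illegal
(6,0): no bracket -> illegal
(6,2): no bracket -> illegal
(6,3): flips 1 -> legal
(6,4): no bracket -> illegal
(6,5): flips 1 -> legal
(7,0): flips 2 -> legal
(7,1): no bracket -> illegal
(7,2): no bracket -> illegal
W mobility = 8

Answer: B=7 W=8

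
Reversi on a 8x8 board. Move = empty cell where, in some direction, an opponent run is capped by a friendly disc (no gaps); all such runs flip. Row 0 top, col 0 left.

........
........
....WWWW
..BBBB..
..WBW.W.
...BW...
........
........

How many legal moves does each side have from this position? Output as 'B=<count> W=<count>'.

-- B to move --
(1,3): flips 1 -> legal
(1,4): flips 1 -> legal
(1,5): flips 2 -> legal
(1,6): flips 1 -> legal
(1,7): flips 1 -> legal
(2,3): no bracket -> illegal
(3,1): flips 1 -> legal
(3,6): no bracket -> illegal
(3,7): no bracket -> illegal
(4,1): flips 1 -> legal
(4,5): flips 1 -> legal
(4,7): no bracket -> illegal
(5,1): flips 1 -> legal
(5,2): flips 1 -> legal
(5,5): flips 2 -> legal
(5,6): no bracket -> illegal
(5,7): flips 1 -> legal
(6,3): no bracket -> illegal
(6,4): flips 2 -> legal
(6,5): flips 1 -> legal
B mobility = 14
-- W to move --
(2,1): flips 2 -> legal
(2,2): flips 2 -> legal
(2,3): no bracket -> illegal
(3,1): no bracket -> illegal
(3,6): no bracket -> illegal
(4,1): no bracket -> illegal
(4,5): flips 1 -> legal
(5,2): flips 3 -> legal
(6,2): flips 1 -> legal
(6,3): no bracket -> illegal
(6,4): flips 1 -> legal
W mobility = 6

Answer: B=14 W=6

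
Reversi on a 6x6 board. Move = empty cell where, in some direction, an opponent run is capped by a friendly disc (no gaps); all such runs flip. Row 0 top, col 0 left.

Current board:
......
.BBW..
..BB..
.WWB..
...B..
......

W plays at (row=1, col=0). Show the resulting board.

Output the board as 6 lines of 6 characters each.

Place W at (1,0); scan 8 dirs for brackets.
Dir NW: edge -> no flip
Dir N: first cell '.' (not opp) -> no flip
Dir NE: first cell '.' (not opp) -> no flip
Dir W: edge -> no flip
Dir E: opp run (1,1) (1,2) capped by W -> flip
Dir SW: edge -> no flip
Dir S: first cell '.' (not opp) -> no flip
Dir SE: first cell '.' (not opp) -> no flip
All flips: (1,1) (1,2)

Answer: ......
WWWW..
..BB..
.WWB..
...B..
......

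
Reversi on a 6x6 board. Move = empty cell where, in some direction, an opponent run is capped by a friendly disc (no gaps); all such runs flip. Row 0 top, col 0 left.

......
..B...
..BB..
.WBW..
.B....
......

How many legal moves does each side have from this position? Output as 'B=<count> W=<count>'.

-- B to move --
(2,0): no bracket -> illegal
(2,1): flips 1 -> legal
(2,4): no bracket -> illegal
(3,0): flips 1 -> legal
(3,4): flips 1 -> legal
(4,0): flips 1 -> legal
(4,2): no bracket -> illegal
(4,3): flips 1 -> legal
(4,4): flips 1 -> legal
B mobility = 6
-- W to move --
(0,1): no bracket -> illegal
(0,2): no bracket -> illegal
(0,3): no bracket -> illegal
(1,1): flips 1 -> legal
(1,3): flips 2 -> legal
(1,4): no bracket -> illegal
(2,1): no bracket -> illegal
(2,4): no bracket -> illegal
(3,0): no bracket -> illegal
(3,4): no bracket -> illegal
(4,0): no bracket -> illegal
(4,2): no bracket -> illegal
(4,3): no bracket -> illegal
(5,0): no bracket -> illegal
(5,1): flips 1 -> legal
(5,2): no bracket -> illegal
W mobility = 3

Answer: B=6 W=3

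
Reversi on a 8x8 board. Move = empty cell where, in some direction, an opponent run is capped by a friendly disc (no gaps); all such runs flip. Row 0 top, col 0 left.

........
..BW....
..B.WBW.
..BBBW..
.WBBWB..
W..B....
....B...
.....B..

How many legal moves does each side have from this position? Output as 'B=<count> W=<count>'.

Answer: B=10 W=8

Derivation:
-- B to move --
(0,2): no bracket -> illegal
(0,3): no bracket -> illegal
(0,4): flips 1 -> legal
(1,4): flips 2 -> legal
(1,5): flips 1 -> legal
(1,6): no bracket -> illegal
(1,7): flips 3 -> legal
(2,3): flips 1 -> legal
(2,7): flips 1 -> legal
(3,0): no bracket -> illegal
(3,1): no bracket -> illegal
(3,6): flips 1 -> legal
(3,7): no bracket -> illegal
(4,0): flips 1 -> legal
(4,6): no bracket -> illegal
(5,1): no bracket -> illegal
(5,2): no bracket -> illegal
(5,4): flips 1 -> legal
(5,5): flips 1 -> legal
(6,0): no bracket -> illegal
(6,1): no bracket -> illegal
B mobility = 10
-- W to move --
(0,1): no bracket -> illegal
(0,2): no bracket -> illegal
(0,3): no bracket -> illegal
(1,1): flips 3 -> legal
(1,4): no bracket -> illegal
(1,5): flips 1 -> legal
(1,6): no bracket -> illegal
(2,1): no bracket -> illegal
(2,3): flips 1 -> legal
(3,1): flips 4 -> legal
(3,6): no bracket -> illegal
(4,6): flips 1 -> legal
(5,1): flips 2 -> legal
(5,2): no bracket -> illegal
(5,4): no bracket -> illegal
(5,5): flips 1 -> legal
(5,6): no bracket -> illegal
(6,2): flips 1 -> legal
(6,3): no bracket -> illegal
(6,5): no bracket -> illegal
(6,6): no bracket -> illegal
(7,3): no bracket -> illegal
(7,4): no bracket -> illegal
(7,6): no bracket -> illegal
W mobility = 8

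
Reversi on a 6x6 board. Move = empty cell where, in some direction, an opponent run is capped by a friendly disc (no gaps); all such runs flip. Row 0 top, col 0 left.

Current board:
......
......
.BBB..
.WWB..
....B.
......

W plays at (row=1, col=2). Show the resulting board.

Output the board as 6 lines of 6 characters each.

Answer: ......
..W...
.BWB..
.WWB..
....B.
......

Derivation:
Place W at (1,2); scan 8 dirs for brackets.
Dir NW: first cell '.' (not opp) -> no flip
Dir N: first cell '.' (not opp) -> no flip
Dir NE: first cell '.' (not opp) -> no flip
Dir W: first cell '.' (not opp) -> no flip
Dir E: first cell '.' (not opp) -> no flip
Dir SW: opp run (2,1), next='.' -> no flip
Dir S: opp run (2,2) capped by W -> flip
Dir SE: opp run (2,3), next='.' -> no flip
All flips: (2,2)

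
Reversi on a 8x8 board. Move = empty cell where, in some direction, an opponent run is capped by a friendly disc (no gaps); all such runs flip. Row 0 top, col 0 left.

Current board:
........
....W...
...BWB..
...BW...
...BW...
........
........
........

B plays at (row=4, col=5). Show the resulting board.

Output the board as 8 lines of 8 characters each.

Place B at (4,5); scan 8 dirs for brackets.
Dir NW: opp run (3,4) capped by B -> flip
Dir N: first cell '.' (not opp) -> no flip
Dir NE: first cell '.' (not opp) -> no flip
Dir W: opp run (4,4) capped by B -> flip
Dir E: first cell '.' (not opp) -> no flip
Dir SW: first cell '.' (not opp) -> no flip
Dir S: first cell '.' (not opp) -> no flip
Dir SE: first cell '.' (not opp) -> no flip
All flips: (3,4) (4,4)

Answer: ........
....W...
...BWB..
...BB...
...BBB..
........
........
........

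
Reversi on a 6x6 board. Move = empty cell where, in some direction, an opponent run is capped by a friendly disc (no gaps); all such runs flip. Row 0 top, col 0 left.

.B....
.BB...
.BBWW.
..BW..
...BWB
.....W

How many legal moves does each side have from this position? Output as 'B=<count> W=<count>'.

Answer: B=4 W=7

Derivation:
-- B to move --
(1,3): flips 2 -> legal
(1,4): flips 1 -> legal
(1,5): no bracket -> illegal
(2,5): flips 2 -> legal
(3,4): flips 2 -> legal
(3,5): no bracket -> illegal
(4,2): no bracket -> illegal
(5,3): no bracket -> illegal
(5,4): no bracket -> illegal
B mobility = 4
-- W to move --
(0,0): flips 2 -> legal
(0,2): no bracket -> illegal
(0,3): no bracket -> illegal
(1,0): no bracket -> illegal
(1,3): no bracket -> illegal
(2,0): flips 2 -> legal
(3,0): no bracket -> illegal
(3,1): flips 1 -> legal
(3,4): no bracket -> illegal
(3,5): flips 1 -> legal
(4,1): flips 1 -> legal
(4,2): flips 1 -> legal
(5,2): no bracket -> illegal
(5,3): flips 1 -> legal
(5,4): no bracket -> illegal
W mobility = 7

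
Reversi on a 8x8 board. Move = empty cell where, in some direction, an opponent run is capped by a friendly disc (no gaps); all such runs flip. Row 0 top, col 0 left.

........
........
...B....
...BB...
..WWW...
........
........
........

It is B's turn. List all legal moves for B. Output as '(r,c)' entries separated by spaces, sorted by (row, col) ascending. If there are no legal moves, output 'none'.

(3,1): no bracket -> illegal
(3,2): no bracket -> illegal
(3,5): no bracket -> illegal
(4,1): no bracket -> illegal
(4,5): no bracket -> illegal
(5,1): flips 1 -> legal
(5,2): flips 1 -> legal
(5,3): flips 1 -> legal
(5,4): flips 1 -> legal
(5,5): flips 1 -> legal

Answer: (5,1) (5,2) (5,3) (5,4) (5,5)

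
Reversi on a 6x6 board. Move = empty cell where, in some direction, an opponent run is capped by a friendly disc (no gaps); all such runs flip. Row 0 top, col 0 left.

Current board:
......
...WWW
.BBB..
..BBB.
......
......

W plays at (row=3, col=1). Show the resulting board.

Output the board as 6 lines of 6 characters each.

Place W at (3,1); scan 8 dirs for brackets.
Dir NW: first cell '.' (not opp) -> no flip
Dir N: opp run (2,1), next='.' -> no flip
Dir NE: opp run (2,2) capped by W -> flip
Dir W: first cell '.' (not opp) -> no flip
Dir E: opp run (3,2) (3,3) (3,4), next='.' -> no flip
Dir SW: first cell '.' (not opp) -> no flip
Dir S: first cell '.' (not opp) -> no flip
Dir SE: first cell '.' (not opp) -> no flip
All flips: (2,2)

Answer: ......
...WWW
.BWB..
.WBBB.
......
......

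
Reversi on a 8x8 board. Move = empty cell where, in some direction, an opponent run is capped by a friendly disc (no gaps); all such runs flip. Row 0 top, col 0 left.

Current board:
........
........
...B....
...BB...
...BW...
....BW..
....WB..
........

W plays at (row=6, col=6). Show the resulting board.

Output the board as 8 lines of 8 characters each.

Answer: ........
........
...B....
...BB...
...BW...
....BW..
....WWW.
........

Derivation:
Place W at (6,6); scan 8 dirs for brackets.
Dir NW: first cell 'W' (not opp) -> no flip
Dir N: first cell '.' (not opp) -> no flip
Dir NE: first cell '.' (not opp) -> no flip
Dir W: opp run (6,5) capped by W -> flip
Dir E: first cell '.' (not opp) -> no flip
Dir SW: first cell '.' (not opp) -> no flip
Dir S: first cell '.' (not opp) -> no flip
Dir SE: first cell '.' (not opp) -> no flip
All flips: (6,5)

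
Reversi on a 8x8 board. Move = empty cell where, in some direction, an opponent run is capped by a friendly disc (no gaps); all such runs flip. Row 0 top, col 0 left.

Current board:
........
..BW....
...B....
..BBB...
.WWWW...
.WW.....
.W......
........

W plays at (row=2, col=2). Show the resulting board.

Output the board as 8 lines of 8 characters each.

Answer: ........
..BW....
..WB....
..WWB...
.WWWW...
.WW.....
.W......
........

Derivation:
Place W at (2,2); scan 8 dirs for brackets.
Dir NW: first cell '.' (not opp) -> no flip
Dir N: opp run (1,2), next='.' -> no flip
Dir NE: first cell 'W' (not opp) -> no flip
Dir W: first cell '.' (not opp) -> no flip
Dir E: opp run (2,3), next='.' -> no flip
Dir SW: first cell '.' (not opp) -> no flip
Dir S: opp run (3,2) capped by W -> flip
Dir SE: opp run (3,3) capped by W -> flip
All flips: (3,2) (3,3)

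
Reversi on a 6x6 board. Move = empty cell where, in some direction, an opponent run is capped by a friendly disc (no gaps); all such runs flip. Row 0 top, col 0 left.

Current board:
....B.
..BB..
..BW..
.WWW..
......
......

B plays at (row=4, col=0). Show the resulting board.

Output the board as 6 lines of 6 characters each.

Place B at (4,0); scan 8 dirs for brackets.
Dir NW: edge -> no flip
Dir N: first cell '.' (not opp) -> no flip
Dir NE: opp run (3,1) capped by B -> flip
Dir W: edge -> no flip
Dir E: first cell '.' (not opp) -> no flip
Dir SW: edge -> no flip
Dir S: first cell '.' (not opp) -> no flip
Dir SE: first cell '.' (not opp) -> no flip
All flips: (3,1)

Answer: ....B.
..BB..
..BW..
.BWW..
B.....
......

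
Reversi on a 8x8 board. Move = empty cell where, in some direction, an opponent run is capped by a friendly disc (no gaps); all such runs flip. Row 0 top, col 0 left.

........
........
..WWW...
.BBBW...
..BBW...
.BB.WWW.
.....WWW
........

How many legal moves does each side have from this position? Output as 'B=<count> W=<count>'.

-- B to move --
(1,1): flips 1 -> legal
(1,2): flips 1 -> legal
(1,3): flips 2 -> legal
(1,4): flips 1 -> legal
(1,5): flips 1 -> legal
(2,1): no bracket -> illegal
(2,5): flips 1 -> legal
(3,5): flips 1 -> legal
(4,5): flips 1 -> legal
(4,6): no bracket -> illegal
(4,7): no bracket -> illegal
(5,3): no bracket -> illegal
(5,7): no bracket -> illegal
(6,3): no bracket -> illegal
(6,4): no bracket -> illegal
(7,4): no bracket -> illegal
(7,5): no bracket -> illegal
(7,6): flips 2 -> legal
(7,7): flips 3 -> legal
B mobility = 10
-- W to move --
(2,0): no bracket -> illegal
(2,1): flips 2 -> legal
(3,0): flips 3 -> legal
(4,0): flips 1 -> legal
(4,1): flips 3 -> legal
(5,0): no bracket -> illegal
(5,3): flips 2 -> legal
(6,0): flips 3 -> legal
(6,1): flips 2 -> legal
(6,2): flips 3 -> legal
(6,3): no bracket -> illegal
W mobility = 8

Answer: B=10 W=8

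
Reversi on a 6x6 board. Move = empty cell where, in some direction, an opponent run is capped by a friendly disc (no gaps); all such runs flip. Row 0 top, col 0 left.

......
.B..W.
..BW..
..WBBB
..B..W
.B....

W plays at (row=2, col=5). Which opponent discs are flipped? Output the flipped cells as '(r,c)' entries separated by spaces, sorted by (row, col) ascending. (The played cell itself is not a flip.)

Dir NW: first cell 'W' (not opp) -> no flip
Dir N: first cell '.' (not opp) -> no flip
Dir NE: edge -> no flip
Dir W: first cell '.' (not opp) -> no flip
Dir E: edge -> no flip
Dir SW: opp run (3,4), next='.' -> no flip
Dir S: opp run (3,5) capped by W -> flip
Dir SE: edge -> no flip

Answer: (3,5)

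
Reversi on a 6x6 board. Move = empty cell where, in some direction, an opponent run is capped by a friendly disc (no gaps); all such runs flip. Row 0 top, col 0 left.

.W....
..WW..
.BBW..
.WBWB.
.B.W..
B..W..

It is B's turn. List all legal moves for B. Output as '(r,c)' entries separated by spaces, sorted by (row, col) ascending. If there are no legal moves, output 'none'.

(0,0): no bracket -> illegal
(0,2): flips 1 -> legal
(0,3): flips 1 -> legal
(0,4): flips 1 -> legal
(1,0): no bracket -> illegal
(1,1): no bracket -> illegal
(1,4): flips 1 -> legal
(2,0): no bracket -> illegal
(2,4): flips 1 -> legal
(3,0): flips 1 -> legal
(4,0): flips 1 -> legal
(4,2): no bracket -> illegal
(4,4): flips 1 -> legal
(5,2): flips 1 -> legal
(5,4): flips 1 -> legal

Answer: (0,2) (0,3) (0,4) (1,4) (2,4) (3,0) (4,0) (4,4) (5,2) (5,4)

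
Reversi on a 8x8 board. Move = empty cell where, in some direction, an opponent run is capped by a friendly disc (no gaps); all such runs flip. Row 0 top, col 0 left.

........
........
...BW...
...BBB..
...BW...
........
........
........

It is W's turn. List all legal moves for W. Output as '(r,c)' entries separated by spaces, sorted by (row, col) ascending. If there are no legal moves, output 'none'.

Answer: (2,2) (2,6) (4,2) (4,6)

Derivation:
(1,2): no bracket -> illegal
(1,3): no bracket -> illegal
(1,4): no bracket -> illegal
(2,2): flips 2 -> legal
(2,5): no bracket -> illegal
(2,6): flips 1 -> legal
(3,2): no bracket -> illegal
(3,6): no bracket -> illegal
(4,2): flips 2 -> legal
(4,5): no bracket -> illegal
(4,6): flips 1 -> legal
(5,2): no bracket -> illegal
(5,3): no bracket -> illegal
(5,4): no bracket -> illegal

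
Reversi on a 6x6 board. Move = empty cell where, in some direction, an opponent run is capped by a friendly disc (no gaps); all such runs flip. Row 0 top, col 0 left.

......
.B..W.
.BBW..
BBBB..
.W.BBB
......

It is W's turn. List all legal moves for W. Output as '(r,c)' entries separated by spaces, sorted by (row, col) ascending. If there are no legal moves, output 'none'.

Answer: (0,1) (2,0) (5,3)

Derivation:
(0,0): no bracket -> illegal
(0,1): flips 3 -> legal
(0,2): no bracket -> illegal
(1,0): no bracket -> illegal
(1,2): no bracket -> illegal
(1,3): no bracket -> illegal
(2,0): flips 2 -> legal
(2,4): no bracket -> illegal
(3,4): no bracket -> illegal
(3,5): no bracket -> illegal
(4,0): no bracket -> illegal
(4,2): no bracket -> illegal
(5,2): no bracket -> illegal
(5,3): flips 2 -> legal
(5,4): no bracket -> illegal
(5,5): no bracket -> illegal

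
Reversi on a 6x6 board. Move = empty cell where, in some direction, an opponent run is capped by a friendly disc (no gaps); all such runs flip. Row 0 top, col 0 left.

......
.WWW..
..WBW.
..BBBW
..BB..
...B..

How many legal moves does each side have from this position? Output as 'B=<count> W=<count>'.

Answer: B=8 W=5

Derivation:
-- B to move --
(0,0): flips 2 -> legal
(0,1): flips 1 -> legal
(0,2): flips 2 -> legal
(0,3): flips 1 -> legal
(0,4): no bracket -> illegal
(1,0): no bracket -> illegal
(1,4): flips 1 -> legal
(1,5): flips 1 -> legal
(2,0): no bracket -> illegal
(2,1): flips 1 -> legal
(2,5): flips 1 -> legal
(3,1): no bracket -> illegal
(4,4): no bracket -> illegal
(4,5): no bracket -> illegal
B mobility = 8
-- W to move --
(1,4): no bracket -> illegal
(2,1): no bracket -> illegal
(2,5): no bracket -> illegal
(3,1): flips 3 -> legal
(4,1): no bracket -> illegal
(4,4): flips 2 -> legal
(4,5): flips 2 -> legal
(5,1): flips 2 -> legal
(5,2): flips 2 -> legal
(5,4): no bracket -> illegal
W mobility = 5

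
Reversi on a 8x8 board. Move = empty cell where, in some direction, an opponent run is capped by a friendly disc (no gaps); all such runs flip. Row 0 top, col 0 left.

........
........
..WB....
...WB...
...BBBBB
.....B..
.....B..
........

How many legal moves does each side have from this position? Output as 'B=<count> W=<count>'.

Answer: B=3 W=5

Derivation:
-- B to move --
(1,1): flips 2 -> legal
(1,2): no bracket -> illegal
(1,3): no bracket -> illegal
(2,1): flips 1 -> legal
(2,4): no bracket -> illegal
(3,1): no bracket -> illegal
(3,2): flips 1 -> legal
(4,2): no bracket -> illegal
B mobility = 3
-- W to move --
(1,2): no bracket -> illegal
(1,3): flips 1 -> legal
(1,4): no bracket -> illegal
(2,4): flips 1 -> legal
(2,5): no bracket -> illegal
(3,2): no bracket -> illegal
(3,5): flips 1 -> legal
(3,6): no bracket -> illegal
(3,7): no bracket -> illegal
(4,2): no bracket -> illegal
(5,2): no bracket -> illegal
(5,3): flips 1 -> legal
(5,4): no bracket -> illegal
(5,6): no bracket -> illegal
(5,7): no bracket -> illegal
(6,4): no bracket -> illegal
(6,6): flips 2 -> legal
(7,4): no bracket -> illegal
(7,5): no bracket -> illegal
(7,6): no bracket -> illegal
W mobility = 5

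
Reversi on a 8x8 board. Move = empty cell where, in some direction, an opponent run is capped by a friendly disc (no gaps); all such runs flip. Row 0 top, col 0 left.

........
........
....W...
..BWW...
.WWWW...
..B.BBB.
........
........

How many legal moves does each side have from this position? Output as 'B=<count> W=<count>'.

-- B to move --
(1,3): no bracket -> illegal
(1,4): flips 3 -> legal
(1,5): no bracket -> illegal
(2,2): flips 2 -> legal
(2,3): no bracket -> illegal
(2,5): flips 2 -> legal
(3,0): flips 1 -> legal
(3,1): no bracket -> illegal
(3,5): flips 2 -> legal
(4,0): no bracket -> illegal
(4,5): no bracket -> illegal
(5,0): flips 1 -> legal
(5,1): no bracket -> illegal
(5,3): no bracket -> illegal
B mobility = 6
-- W to move --
(2,1): flips 1 -> legal
(2,2): flips 1 -> legal
(2,3): flips 1 -> legal
(3,1): flips 1 -> legal
(4,5): no bracket -> illegal
(4,6): no bracket -> illegal
(4,7): no bracket -> illegal
(5,1): no bracket -> illegal
(5,3): no bracket -> illegal
(5,7): no bracket -> illegal
(6,1): flips 1 -> legal
(6,2): flips 1 -> legal
(6,3): flips 1 -> legal
(6,4): flips 1 -> legal
(6,5): flips 1 -> legal
(6,6): flips 1 -> legal
(6,7): no bracket -> illegal
W mobility = 10

Answer: B=6 W=10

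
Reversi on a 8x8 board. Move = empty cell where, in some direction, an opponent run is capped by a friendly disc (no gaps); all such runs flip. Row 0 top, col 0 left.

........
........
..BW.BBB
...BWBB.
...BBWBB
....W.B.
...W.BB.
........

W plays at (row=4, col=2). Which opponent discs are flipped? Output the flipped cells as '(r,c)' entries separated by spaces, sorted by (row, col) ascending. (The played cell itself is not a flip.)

Answer: (4,3) (4,4)

Derivation:
Dir NW: first cell '.' (not opp) -> no flip
Dir N: first cell '.' (not opp) -> no flip
Dir NE: opp run (3,3), next='.' -> no flip
Dir W: first cell '.' (not opp) -> no flip
Dir E: opp run (4,3) (4,4) capped by W -> flip
Dir SW: first cell '.' (not opp) -> no flip
Dir S: first cell '.' (not opp) -> no flip
Dir SE: first cell '.' (not opp) -> no flip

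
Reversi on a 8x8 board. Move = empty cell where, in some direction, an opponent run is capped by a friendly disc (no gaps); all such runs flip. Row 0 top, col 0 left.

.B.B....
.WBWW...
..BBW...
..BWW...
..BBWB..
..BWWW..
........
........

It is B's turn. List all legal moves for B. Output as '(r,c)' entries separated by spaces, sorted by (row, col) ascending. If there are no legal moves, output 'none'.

Answer: (0,0) (0,4) (0,5) (1,0) (1,5) (2,1) (2,5) (3,5) (5,6) (6,3) (6,4) (6,5) (6,6)

Derivation:
(0,0): flips 1 -> legal
(0,2): no bracket -> illegal
(0,4): flips 1 -> legal
(0,5): flips 1 -> legal
(1,0): flips 1 -> legal
(1,5): flips 4 -> legal
(2,0): no bracket -> illegal
(2,1): flips 1 -> legal
(2,5): flips 3 -> legal
(3,5): flips 2 -> legal
(4,6): no bracket -> illegal
(5,6): flips 3 -> legal
(6,2): no bracket -> illegal
(6,3): flips 2 -> legal
(6,4): flips 1 -> legal
(6,5): flips 2 -> legal
(6,6): flips 3 -> legal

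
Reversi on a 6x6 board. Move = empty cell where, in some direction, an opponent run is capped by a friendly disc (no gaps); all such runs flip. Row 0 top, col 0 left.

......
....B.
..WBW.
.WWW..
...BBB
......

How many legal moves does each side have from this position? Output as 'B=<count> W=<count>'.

-- B to move --
(1,1): flips 2 -> legal
(1,2): no bracket -> illegal
(1,3): no bracket -> illegal
(1,5): no bracket -> illegal
(2,0): no bracket -> illegal
(2,1): flips 2 -> legal
(2,5): flips 1 -> legal
(3,0): no bracket -> illegal
(3,4): flips 1 -> legal
(3,5): no bracket -> illegal
(4,0): no bracket -> illegal
(4,1): flips 1 -> legal
(4,2): no bracket -> illegal
B mobility = 5
-- W to move --
(0,3): no bracket -> illegal
(0,4): flips 1 -> legal
(0,5): flips 2 -> legal
(1,2): no bracket -> illegal
(1,3): flips 1 -> legal
(1,5): no bracket -> illegal
(2,5): no bracket -> illegal
(3,4): no bracket -> illegal
(3,5): no bracket -> illegal
(4,2): no bracket -> illegal
(5,2): no bracket -> illegal
(5,3): flips 1 -> legal
(5,4): flips 1 -> legal
(5,5): flips 1 -> legal
W mobility = 6

Answer: B=5 W=6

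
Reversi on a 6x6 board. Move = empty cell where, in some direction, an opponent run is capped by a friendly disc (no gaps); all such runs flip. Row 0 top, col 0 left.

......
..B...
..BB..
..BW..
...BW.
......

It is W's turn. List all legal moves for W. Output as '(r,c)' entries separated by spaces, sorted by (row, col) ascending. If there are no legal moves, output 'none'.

(0,1): no bracket -> illegal
(0,2): no bracket -> illegal
(0,3): no bracket -> illegal
(1,1): flips 1 -> legal
(1,3): flips 1 -> legal
(1,4): no bracket -> illegal
(2,1): no bracket -> illegal
(2,4): no bracket -> illegal
(3,1): flips 1 -> legal
(3,4): no bracket -> illegal
(4,1): no bracket -> illegal
(4,2): flips 1 -> legal
(5,2): no bracket -> illegal
(5,3): flips 1 -> legal
(5,4): no bracket -> illegal

Answer: (1,1) (1,3) (3,1) (4,2) (5,3)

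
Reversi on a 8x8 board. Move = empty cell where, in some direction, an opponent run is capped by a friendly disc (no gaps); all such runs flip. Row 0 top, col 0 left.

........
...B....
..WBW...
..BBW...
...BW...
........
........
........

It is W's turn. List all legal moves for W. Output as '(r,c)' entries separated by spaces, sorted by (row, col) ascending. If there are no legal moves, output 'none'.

Answer: (0,2) (0,4) (1,2) (3,1) (4,2) (5,2)

Derivation:
(0,2): flips 1 -> legal
(0,3): no bracket -> illegal
(0,4): flips 1 -> legal
(1,2): flips 1 -> legal
(1,4): no bracket -> illegal
(2,1): no bracket -> illegal
(3,1): flips 2 -> legal
(4,1): no bracket -> illegal
(4,2): flips 3 -> legal
(5,2): flips 1 -> legal
(5,3): no bracket -> illegal
(5,4): no bracket -> illegal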